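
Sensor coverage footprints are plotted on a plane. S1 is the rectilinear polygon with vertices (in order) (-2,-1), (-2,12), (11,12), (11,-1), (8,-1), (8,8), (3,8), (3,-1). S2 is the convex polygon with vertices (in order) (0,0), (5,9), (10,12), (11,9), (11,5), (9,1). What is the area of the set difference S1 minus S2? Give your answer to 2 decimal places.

84.07

|S1| = 124, |S1∩S2| = 39.9333.
|S1 ∖ S2| = |S1| − |S1∩S2| = 124 − 39.9333 = 84.07.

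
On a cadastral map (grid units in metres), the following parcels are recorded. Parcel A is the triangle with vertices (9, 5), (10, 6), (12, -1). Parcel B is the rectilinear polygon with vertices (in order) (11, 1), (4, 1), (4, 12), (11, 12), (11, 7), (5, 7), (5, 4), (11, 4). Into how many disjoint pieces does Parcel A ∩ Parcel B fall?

1

Parcel A ∩ Parcel B is a single connected region.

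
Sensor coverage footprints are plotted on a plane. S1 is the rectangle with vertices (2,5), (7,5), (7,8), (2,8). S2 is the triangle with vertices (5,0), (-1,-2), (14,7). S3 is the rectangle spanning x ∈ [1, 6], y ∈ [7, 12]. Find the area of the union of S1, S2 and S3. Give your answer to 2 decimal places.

48.00

By inclusion–exclusion:
Individual areas: |S1| = 15, |S2| = 12, |S3| = 25.
|S1∩S2| = 0.
|S1∩S3|: x∈[2,6], y∈[7,8] → 4·1 = 4.
|S2∩S3| = 0.
|S1∩S2∩S3| = 0.
|S1 ∪ S2 ∪ S3| = 52 − 4 + 0 = 48.00.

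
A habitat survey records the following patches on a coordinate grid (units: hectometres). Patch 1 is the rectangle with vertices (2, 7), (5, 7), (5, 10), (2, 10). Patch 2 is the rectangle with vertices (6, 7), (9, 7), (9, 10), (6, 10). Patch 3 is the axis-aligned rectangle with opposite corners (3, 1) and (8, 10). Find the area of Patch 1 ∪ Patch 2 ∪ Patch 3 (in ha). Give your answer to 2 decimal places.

By inclusion–exclusion:
Individual areas: |Patch 1| = 9, |Patch 2| = 9, |Patch 3| = 45.
|Patch 1∩Patch 2| = 0 (no overlap).
|Patch 1∩Patch 3|: x∈[3,5], y∈[7,10] → 2·3 = 6.
|Patch 2∩Patch 3|: x∈[6,8], y∈[7,10] → 2·3 = 6.
|Patch 1∩Patch 2∩Patch 3| = 0.
|Patch 1 ∪ Patch 2 ∪ Patch 3| = 63 − 12 + 0 = 51.00.

51.00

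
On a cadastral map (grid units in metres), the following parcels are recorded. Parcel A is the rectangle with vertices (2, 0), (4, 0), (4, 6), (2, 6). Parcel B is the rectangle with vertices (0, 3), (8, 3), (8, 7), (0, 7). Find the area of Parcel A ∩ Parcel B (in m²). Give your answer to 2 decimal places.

|Parcel A∩Parcel B|: x∈[2,4], y∈[3,6] → 2·3 = 6.

6.00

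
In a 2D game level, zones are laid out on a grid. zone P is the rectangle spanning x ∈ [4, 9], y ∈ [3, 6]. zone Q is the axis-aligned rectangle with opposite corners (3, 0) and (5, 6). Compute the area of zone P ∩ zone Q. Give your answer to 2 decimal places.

3.00

|zone P∩zone Q|: x∈[4,5], y∈[3,6] → 1·3 = 3.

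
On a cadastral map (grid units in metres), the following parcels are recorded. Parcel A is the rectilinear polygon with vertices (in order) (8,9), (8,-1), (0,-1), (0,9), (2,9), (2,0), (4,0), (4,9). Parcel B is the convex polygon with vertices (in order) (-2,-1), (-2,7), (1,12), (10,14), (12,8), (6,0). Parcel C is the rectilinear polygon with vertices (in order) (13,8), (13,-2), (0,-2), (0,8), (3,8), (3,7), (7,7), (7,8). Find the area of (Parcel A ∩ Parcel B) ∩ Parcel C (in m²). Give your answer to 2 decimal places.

44.58

|Parcel A ∩ Parcel B| = 53.5833.
|(Parcel A ∩ Parcel B) ∩ Parcel C| = 44.58.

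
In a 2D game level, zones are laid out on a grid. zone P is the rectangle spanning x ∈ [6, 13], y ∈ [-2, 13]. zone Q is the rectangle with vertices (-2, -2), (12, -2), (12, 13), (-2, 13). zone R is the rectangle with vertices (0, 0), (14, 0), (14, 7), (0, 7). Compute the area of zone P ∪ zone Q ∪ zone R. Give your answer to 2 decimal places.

By inclusion–exclusion:
Individual areas: |zone P| = 105, |zone Q| = 210, |zone R| = 98.
|zone P∩zone Q|: x∈[6,12], y∈[-2,13] → 6·15 = 90.
|zone P∩zone R|: x∈[6,13], y∈[0,7] → 7·7 = 49.
|zone Q∩zone R|: x∈[0,12], y∈[0,7] → 12·7 = 84.
|zone P∩zone Q∩zone R| = 42.
|zone P ∪ zone Q ∪ zone R| = 413 − 223 + 42 = 232.00.

232.00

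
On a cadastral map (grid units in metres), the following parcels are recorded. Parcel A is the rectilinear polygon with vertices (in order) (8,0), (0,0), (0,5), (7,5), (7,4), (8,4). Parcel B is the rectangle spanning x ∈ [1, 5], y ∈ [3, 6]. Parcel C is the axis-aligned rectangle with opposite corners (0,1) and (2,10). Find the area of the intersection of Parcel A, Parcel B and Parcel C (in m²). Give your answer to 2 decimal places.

2.00

The intersection is the polygon with vertices (1,3), (1,5), (2,5), (2,3).
By the shoelace formula its area is 2.00.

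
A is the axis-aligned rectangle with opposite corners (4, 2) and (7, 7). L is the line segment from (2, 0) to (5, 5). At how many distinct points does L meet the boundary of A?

1

The segment meets the boundary at (4,3.333).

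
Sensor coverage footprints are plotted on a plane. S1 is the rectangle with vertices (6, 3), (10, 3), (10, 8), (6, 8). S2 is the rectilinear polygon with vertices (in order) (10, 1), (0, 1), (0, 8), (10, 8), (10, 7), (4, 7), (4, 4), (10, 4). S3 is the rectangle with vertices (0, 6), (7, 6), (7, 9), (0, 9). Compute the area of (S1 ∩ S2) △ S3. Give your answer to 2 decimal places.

|S1 ∩ S2| = 8.
|(S1 ∩ S2) ∩ S3| = 1.
|(S1 ∩ S2) △ S3| = 8 + 21 − 2 = 27.00.

27.00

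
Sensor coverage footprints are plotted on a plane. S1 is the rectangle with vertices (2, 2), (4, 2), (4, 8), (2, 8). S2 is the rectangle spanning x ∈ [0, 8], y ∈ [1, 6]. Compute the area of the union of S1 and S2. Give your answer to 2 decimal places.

44.00

By inclusion–exclusion:
Individual areas: |S1| = 12, |S2| = 40.
|S1∩S2|: x∈[2,4], y∈[2,6] → 2·4 = 8.
|S1 ∪ S2| = 52 − 8 = 44.00.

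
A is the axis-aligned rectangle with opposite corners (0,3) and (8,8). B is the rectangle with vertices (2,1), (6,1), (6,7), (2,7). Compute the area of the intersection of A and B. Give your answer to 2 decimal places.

16.00

|A∩B|: x∈[2,6], y∈[3,7] → 4·4 = 16.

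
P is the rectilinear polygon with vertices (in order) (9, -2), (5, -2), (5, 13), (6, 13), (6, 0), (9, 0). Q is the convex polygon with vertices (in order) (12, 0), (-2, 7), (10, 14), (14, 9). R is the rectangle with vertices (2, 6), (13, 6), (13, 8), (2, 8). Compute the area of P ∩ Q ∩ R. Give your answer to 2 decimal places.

The intersection is the polygon with vertices (6,6), (5,6), (5,8), (6,8).
By the shoelace formula its area is 2.00.

2.00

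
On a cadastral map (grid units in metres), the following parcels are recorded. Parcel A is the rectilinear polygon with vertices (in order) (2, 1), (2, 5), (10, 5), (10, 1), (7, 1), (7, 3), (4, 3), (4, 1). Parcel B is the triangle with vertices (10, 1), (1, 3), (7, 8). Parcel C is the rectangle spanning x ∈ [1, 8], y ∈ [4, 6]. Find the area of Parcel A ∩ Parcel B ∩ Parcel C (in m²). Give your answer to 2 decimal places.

The intersection is the polygon with vertices (3.4,5), (8,5), (8,4), (2.2,4).
By the shoelace formula its area is 5.20.

5.20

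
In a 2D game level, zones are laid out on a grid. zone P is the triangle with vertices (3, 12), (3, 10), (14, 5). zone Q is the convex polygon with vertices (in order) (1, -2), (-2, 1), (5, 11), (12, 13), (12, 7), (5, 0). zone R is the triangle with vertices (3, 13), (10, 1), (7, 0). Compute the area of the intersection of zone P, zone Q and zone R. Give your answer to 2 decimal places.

The intersection is the polygon with vertices (4.545,10.351), (5.381,8.918), (4.073,9.512), (4.038,9.626).
By the shoelace formula its area is 0.73.

0.73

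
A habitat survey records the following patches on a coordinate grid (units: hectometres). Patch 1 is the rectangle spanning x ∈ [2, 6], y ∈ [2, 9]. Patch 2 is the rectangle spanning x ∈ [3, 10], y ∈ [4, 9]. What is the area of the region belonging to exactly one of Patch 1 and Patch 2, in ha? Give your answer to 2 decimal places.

|Patch 1∩Patch 2|: x∈[3,6], y∈[4,9] → 3·5 = 15.
|Patch 1 △ Patch 2| = |Patch 1| + |Patch 2| − 2·|Patch 1∩Patch 2| = 28 + 35 − 30 = 33.00.

33.00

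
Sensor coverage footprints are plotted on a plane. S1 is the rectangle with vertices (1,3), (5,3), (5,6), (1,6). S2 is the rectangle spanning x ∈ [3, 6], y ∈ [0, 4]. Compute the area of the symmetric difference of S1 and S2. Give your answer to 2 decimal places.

|S1∩S2|: x∈[3,5], y∈[3,4] → 2·1 = 2.
|S1 △ S2| = |S1| + |S2| − 2·|S1∩S2| = 12 + 12 − 4 = 20.00.

20.00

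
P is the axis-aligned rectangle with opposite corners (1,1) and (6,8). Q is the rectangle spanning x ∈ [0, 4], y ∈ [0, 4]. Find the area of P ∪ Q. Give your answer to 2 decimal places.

By inclusion–exclusion:
Individual areas: |P| = 35, |Q| = 16.
|P∩Q|: x∈[1,4], y∈[1,4] → 3·3 = 9.
|P ∪ Q| = 51 − 9 = 42.00.

42.00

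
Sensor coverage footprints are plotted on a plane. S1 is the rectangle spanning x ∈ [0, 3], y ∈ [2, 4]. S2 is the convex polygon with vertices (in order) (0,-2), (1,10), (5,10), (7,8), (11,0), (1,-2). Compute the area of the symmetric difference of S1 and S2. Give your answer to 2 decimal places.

|S1| = 6, |S2| = 90, |S1∩S2| = 5.1667.
|S1 △ S2| = |S1| + |S2| − 2·|S1∩S2| = 6 + 90 − 10.3333 = 85.67.

85.67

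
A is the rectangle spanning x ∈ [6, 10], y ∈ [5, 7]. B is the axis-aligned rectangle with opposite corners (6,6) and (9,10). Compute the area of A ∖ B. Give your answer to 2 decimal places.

5.00

|A∩B|: x∈[6,9], y∈[6,7] → 3·1 = 3.
|A| = 8.
|A ∖ B| = |A| − |A∩B| = 8 − 3 = 5.00.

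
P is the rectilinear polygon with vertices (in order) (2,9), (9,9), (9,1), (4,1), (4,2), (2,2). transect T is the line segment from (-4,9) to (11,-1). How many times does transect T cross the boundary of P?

2

The segment meets the boundary at (8,1), (2,5).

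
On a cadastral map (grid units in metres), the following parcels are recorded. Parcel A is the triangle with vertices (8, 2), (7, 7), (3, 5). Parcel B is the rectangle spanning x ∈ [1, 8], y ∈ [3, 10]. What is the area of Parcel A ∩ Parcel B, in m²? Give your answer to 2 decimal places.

10.27

The intersection is the polygon with vertices (3,5), (7,7), (7.8,3), (6.333,3).
By the shoelace formula its area is 10.27.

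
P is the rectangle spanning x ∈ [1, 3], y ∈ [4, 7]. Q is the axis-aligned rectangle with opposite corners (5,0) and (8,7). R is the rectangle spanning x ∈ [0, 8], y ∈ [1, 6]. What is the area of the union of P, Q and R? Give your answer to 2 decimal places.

48.00

By inclusion–exclusion:
Individual areas: |P| = 6, |Q| = 21, |R| = 40.
|P∩Q| = 0 (no overlap).
|P∩R|: x∈[1,3], y∈[4,6] → 2·2 = 4.
|Q∩R|: x∈[5,8], y∈[1,6] → 3·5 = 15.
|P∩Q∩R| = 0.
|P ∪ Q ∪ R| = 67 − 19 + 0 = 48.00.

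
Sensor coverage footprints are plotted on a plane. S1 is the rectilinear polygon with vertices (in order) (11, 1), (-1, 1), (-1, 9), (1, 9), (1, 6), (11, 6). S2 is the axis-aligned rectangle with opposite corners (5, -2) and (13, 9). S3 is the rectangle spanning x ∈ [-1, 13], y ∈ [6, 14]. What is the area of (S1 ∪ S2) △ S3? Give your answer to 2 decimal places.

|S1 ∪ S2| = 124.
|(S1 ∪ S2) ∩ S3| = 30.
|(S1 ∪ S2) △ S3| = 124 + 112 − 60 = 176.00.

176.00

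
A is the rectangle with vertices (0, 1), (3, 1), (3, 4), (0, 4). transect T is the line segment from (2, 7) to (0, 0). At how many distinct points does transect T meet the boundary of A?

The segment meets the boundary at (0.286,1), (1.143,4).

2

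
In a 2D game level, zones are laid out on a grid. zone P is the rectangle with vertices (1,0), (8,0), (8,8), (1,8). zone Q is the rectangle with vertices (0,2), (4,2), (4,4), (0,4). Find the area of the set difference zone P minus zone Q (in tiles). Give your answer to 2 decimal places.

50.00

|zone P∩zone Q|: x∈[1,4], y∈[2,4] → 3·2 = 6.
|zone P| = 56.
|zone P ∖ zone Q| = |zone P| − |zone P∩zone Q| = 56 − 6 = 50.00.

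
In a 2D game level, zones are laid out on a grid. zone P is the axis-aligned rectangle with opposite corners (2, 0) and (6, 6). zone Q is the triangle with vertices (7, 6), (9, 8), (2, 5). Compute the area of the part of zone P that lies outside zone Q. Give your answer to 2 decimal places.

22.77

|zone P| = 24, |zone P∩zone Q| = 1.2333.
|zone P ∖ zone Q| = |zone P| − |zone P∩zone Q| = 24 − 1.2333 = 22.77.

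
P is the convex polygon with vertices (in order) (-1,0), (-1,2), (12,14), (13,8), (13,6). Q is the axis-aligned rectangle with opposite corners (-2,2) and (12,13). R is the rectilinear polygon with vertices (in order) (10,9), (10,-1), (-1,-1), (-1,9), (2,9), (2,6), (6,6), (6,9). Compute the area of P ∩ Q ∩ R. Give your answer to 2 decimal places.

The intersection is the polygon with vertices (3.667,2), (-1,2), (3.333,6), (6,6), (6,8.461), (6.583,9), (10,9), (10,4.714).
By the shoelace formula its area is 38.58.

38.58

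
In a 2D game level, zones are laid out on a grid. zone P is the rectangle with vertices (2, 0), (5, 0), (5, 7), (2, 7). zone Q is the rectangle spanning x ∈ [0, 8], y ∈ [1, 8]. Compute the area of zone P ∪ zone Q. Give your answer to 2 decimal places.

By inclusion–exclusion:
Individual areas: |zone P| = 21, |zone Q| = 56.
|zone P∩zone Q|: x∈[2,5], y∈[1,7] → 3·6 = 18.
|zone P ∪ zone Q| = 77 − 18 = 59.00.

59.00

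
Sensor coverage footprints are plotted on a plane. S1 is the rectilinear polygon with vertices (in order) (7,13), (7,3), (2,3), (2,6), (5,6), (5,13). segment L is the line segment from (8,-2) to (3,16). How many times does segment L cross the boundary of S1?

2

The segment meets the boundary at (5,8.8), (6.611,3).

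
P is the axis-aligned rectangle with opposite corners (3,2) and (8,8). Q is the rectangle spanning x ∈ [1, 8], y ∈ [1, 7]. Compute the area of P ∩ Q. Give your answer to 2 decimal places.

|P∩Q|: x∈[3,8], y∈[2,7] → 5·5 = 25.

25.00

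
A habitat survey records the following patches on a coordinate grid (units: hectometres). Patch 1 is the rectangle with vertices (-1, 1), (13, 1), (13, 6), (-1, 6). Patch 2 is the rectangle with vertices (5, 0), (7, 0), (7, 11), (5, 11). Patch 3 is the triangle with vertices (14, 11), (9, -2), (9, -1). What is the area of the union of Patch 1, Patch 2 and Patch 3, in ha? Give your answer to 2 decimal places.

By inclusion–exclusion:
Individual areas: |Patch 1| = 70, |Patch 2| = 22, |Patch 3| = 2.5.
|Patch 1∩Patch 2|: x∈[5,7], y∈[1,6] → 2·5 = 10.
|Patch 1∩Patch 3| = 1.2019.
|Patch 2∩Patch 3| = 0.
|Patch 1∩Patch 2∩Patch 3| = 0.
|Patch 1 ∪ Patch 2 ∪ Patch 3| = 94.5 − 11.2019 + 0 = 83.30.

83.30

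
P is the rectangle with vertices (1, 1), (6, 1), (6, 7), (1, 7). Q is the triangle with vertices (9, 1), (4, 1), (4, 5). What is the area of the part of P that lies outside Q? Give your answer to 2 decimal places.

|P| = 30, |P∩Q| = 6.4.
|P ∖ Q| = |P| − |P∩Q| = 30 − 6.4 = 23.60.

23.60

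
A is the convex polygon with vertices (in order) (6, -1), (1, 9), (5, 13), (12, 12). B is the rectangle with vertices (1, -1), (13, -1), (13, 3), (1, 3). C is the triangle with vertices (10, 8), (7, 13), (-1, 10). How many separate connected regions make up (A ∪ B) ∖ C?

2

(A ∪ B) ∖ C splits into 2 disjoint pieces (area 96.8125, area 0.9931).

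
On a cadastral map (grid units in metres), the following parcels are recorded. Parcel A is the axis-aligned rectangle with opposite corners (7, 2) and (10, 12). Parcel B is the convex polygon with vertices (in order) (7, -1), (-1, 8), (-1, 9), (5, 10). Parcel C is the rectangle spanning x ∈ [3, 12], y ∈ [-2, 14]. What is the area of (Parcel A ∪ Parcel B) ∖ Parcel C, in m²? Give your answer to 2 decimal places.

|Parcel A ∪ Parcel B| = 68.
|(Parcel A ∪ Parcel B) ∩ Parcel C| = 53.6667.
|(Parcel A ∪ Parcel B) ∖ Parcel C| = 68 − 53.6667 = 14.33.

14.33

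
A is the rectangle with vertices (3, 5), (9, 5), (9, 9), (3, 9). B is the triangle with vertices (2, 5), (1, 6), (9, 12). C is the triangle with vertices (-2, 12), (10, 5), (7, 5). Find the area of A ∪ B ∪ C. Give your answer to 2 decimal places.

30.73

By inclusion–exclusion:
Individual areas: |A| = 24, |B| = 7, |C| = 10.5.
|A∩B| = 3.
|A∩C| = 7.7718.
|B∩C| = 0.9308.
|A∩B∩C| = 0.9308.
|A ∪ B ∪ C| = 41.5 − 11.7027 + 0.9308 = 30.73.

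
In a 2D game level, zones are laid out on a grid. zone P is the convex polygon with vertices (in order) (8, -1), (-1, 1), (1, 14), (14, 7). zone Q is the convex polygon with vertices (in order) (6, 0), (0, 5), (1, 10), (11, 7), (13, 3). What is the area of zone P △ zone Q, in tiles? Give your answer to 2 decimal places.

|zone P| = 133.5, |zone Q| = 77, |zone P∩zone Q| = 74.1368.
|zone P △ zone Q| = |zone P| + |zone Q| − 2·|zone P∩zone Q| = 133.5 + 77 − 148.2737 = 62.23.

62.23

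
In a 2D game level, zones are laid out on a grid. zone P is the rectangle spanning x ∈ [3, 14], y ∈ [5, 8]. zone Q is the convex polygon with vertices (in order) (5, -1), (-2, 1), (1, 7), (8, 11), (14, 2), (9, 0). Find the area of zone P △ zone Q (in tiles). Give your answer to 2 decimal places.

|zone P| = 33, |zone Q| = 111, |zone P∩zone Q| = 24.
|zone P △ zone Q| = |zone P| + |zone Q| − 2·|zone P∩zone Q| = 33 + 111 − 48 = 96.00.

96.00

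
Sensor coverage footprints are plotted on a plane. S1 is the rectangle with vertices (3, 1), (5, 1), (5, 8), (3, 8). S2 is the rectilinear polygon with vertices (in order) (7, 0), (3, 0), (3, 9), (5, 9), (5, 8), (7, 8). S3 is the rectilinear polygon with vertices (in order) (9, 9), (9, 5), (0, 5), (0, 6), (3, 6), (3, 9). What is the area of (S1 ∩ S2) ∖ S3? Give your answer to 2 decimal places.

8.00

|S1 ∩ S2| = 14.
|(S1 ∩ S2) ∩ S3| = 6.
|(S1 ∩ S2) ∖ S3| = 14 − 6 = 8.00.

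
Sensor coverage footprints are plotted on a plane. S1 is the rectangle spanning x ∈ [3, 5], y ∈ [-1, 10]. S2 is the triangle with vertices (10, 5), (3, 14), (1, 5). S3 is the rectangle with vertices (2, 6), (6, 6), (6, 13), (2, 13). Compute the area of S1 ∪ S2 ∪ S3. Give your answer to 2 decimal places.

By inclusion–exclusion:
Individual areas: |S1| = 22, |S2| = 40.5, |S3| = 28.
|S1∩S2| = 10.
|S1∩S3|: x∈[3,5], y∈[6,10] → 2·4 = 8.
|S2∩S3| = 23.4643.
|S1∩S2∩S3| = 8.
|S1 ∪ S2 ∪ S3| = 90.5 − 41.4643 + 8 = 57.04.

57.04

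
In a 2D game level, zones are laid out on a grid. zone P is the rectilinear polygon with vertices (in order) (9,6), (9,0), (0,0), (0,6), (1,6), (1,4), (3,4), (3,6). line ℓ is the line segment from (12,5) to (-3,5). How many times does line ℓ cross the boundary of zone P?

The segment meets the boundary at (0,5), (1,5), (3,5), (9,5).

4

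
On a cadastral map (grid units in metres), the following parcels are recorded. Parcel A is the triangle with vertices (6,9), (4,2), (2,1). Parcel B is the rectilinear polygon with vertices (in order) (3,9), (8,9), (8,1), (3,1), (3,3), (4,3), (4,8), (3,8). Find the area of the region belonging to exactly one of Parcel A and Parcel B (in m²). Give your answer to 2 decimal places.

|Parcel A| = 6, |Parcel B| = 35, |Parcel A∩Parcel B| = 4.25.
|Parcel A △ Parcel B| = |Parcel A| + |Parcel B| − 2·|Parcel A∩Parcel B| = 6 + 35 − 8.5 = 32.50.

32.50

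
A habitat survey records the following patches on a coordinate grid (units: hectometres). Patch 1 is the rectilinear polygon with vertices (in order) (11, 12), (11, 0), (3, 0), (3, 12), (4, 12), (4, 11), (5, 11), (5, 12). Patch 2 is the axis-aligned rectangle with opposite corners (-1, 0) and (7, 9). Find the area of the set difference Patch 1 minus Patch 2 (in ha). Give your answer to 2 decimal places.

59.00

|Patch 1| = 95, |Patch 1∩Patch 2| = 36.
|Patch 1 ∖ Patch 2| = |Patch 1| − |Patch 1∩Patch 2| = 95 − 36 = 59.00.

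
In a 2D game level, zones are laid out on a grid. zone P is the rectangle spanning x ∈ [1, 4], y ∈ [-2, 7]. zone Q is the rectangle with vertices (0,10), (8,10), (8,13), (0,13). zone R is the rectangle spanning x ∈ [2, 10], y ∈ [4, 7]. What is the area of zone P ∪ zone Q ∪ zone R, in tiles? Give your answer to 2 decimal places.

By inclusion–exclusion:
Individual areas: |zone P| = 27, |zone Q| = 24, |zone R| = 24.
|zone P∩zone Q| = 0 (no overlap).
|zone P∩zone R|: x∈[2,4], y∈[4,7] → 2·3 = 6.
|zone Q∩zone R| = 0 (no overlap).
|zone P∩zone Q∩zone R| = 0.
|zone P ∪ zone Q ∪ zone R| = 75 − 6 + 0 = 69.00.

69.00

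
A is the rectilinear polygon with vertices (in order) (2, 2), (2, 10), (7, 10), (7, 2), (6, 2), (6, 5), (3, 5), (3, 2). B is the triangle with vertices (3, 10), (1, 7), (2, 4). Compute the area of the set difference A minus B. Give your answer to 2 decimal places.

28.75

|A| = 31, |A∩B| = 2.25.
|A ∖ B| = |A| − |A∩B| = 31 − 2.25 = 28.75.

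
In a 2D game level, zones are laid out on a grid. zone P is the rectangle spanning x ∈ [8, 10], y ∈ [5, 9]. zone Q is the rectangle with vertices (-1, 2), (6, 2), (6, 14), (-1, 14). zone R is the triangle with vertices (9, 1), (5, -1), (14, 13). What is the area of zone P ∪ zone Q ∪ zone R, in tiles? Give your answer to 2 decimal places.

By inclusion–exclusion:
Individual areas: |zone P| = 8, |zone Q| = 84, |zone R| = 19.
|zone P∩zone Q| = 0 (no overlap).
|zone P∩zone R| = 1.0159.
|zone Q∩zone R| = 0.
|zone P∩zone Q∩zone R| = 0.
|zone P ∪ zone Q ∪ zone R| = 111 − 1.0159 + 0 = 109.98.

109.98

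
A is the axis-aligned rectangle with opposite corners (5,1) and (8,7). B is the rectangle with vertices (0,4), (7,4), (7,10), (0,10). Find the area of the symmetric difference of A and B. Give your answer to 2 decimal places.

48.00

|A∩B|: x∈[5,7], y∈[4,7] → 2·3 = 6.
|A △ B| = |A| + |B| − 2·|A∩B| = 18 + 42 − 12 = 48.00.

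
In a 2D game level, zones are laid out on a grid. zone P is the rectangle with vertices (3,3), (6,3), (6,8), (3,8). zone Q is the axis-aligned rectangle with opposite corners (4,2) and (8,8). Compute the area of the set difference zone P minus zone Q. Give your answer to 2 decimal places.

5.00

|zone P∩zone Q|: x∈[4,6], y∈[3,8] → 2·5 = 10.
|zone P| = 15.
|zone P ∖ zone Q| = |zone P| − |zone P∩zone Q| = 15 − 10 = 5.00.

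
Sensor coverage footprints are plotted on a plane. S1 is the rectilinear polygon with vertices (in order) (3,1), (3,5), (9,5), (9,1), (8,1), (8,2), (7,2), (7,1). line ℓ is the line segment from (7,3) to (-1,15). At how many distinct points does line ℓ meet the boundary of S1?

1

The segment meets the boundary at (5.667,5).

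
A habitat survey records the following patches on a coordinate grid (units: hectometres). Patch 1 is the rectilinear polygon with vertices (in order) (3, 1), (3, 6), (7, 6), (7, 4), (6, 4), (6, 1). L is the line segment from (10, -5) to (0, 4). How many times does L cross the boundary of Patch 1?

The segment meets the boundary at (3,1.3), (3.333,1).

2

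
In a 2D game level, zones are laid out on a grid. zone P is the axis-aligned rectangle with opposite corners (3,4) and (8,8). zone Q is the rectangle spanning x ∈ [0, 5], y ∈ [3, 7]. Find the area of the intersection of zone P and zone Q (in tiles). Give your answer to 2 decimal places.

|zone P∩zone Q|: x∈[3,5], y∈[4,7] → 2·3 = 6.

6.00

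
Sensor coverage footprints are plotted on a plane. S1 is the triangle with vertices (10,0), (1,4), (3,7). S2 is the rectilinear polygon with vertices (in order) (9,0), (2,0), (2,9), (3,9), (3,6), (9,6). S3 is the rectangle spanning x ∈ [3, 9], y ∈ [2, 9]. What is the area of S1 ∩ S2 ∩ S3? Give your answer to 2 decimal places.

10.61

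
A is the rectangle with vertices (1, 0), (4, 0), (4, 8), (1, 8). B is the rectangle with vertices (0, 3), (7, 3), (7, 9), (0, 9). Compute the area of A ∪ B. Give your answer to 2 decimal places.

By inclusion–exclusion:
Individual areas: |A| = 24, |B| = 42.
|A∩B|: x∈[1,4], y∈[3,8] → 3·5 = 15.
|A ∪ B| = 66 − 15 = 51.00.

51.00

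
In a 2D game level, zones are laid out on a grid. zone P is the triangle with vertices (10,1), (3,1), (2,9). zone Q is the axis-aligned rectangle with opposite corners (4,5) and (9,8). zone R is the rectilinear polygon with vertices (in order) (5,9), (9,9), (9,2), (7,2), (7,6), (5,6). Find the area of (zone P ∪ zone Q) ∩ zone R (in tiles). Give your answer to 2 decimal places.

12.00

|zone P ∪ zone Q| = 41.
|(zone P ∪ zone Q) ∩ zone R| = 12.00.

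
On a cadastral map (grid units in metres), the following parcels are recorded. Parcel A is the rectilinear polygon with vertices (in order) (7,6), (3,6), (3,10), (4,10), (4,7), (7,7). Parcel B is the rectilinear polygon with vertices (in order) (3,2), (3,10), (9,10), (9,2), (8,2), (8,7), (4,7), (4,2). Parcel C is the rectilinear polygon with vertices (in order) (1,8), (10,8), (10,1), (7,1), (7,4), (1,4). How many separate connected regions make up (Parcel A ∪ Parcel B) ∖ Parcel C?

(Parcel A ∪ Parcel B) ∖ Parcel C splits into 2 disjoint pieces (area 2, area 12).

2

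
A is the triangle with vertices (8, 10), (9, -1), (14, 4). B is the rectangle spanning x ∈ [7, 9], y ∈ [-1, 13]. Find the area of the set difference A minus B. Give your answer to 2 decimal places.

25.00

|A| = 30, |A∩B| = 5.
|A ∖ B| = |A| − |A∩B| = 30 − 5 = 25.00.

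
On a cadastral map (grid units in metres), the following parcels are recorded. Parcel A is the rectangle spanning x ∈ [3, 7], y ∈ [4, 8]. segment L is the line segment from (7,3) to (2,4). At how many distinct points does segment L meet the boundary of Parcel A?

0

The segment lies entirely outside Parcel A and never meets its boundary.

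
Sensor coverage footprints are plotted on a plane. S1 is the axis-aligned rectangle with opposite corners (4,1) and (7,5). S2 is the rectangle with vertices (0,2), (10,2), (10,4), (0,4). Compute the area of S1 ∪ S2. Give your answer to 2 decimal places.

26.00

By inclusion–exclusion:
Individual areas: |S1| = 12, |S2| = 20.
|S1∩S2|: x∈[4,7], y∈[2,4] → 3·2 = 6.
|S1 ∪ S2| = 32 − 6 = 26.00.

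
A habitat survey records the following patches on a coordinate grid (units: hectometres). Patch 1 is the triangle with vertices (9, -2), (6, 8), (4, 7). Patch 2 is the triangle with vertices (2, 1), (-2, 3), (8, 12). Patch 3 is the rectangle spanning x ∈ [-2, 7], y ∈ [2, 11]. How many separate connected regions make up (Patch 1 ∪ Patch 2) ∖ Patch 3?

(Patch 1 ∪ Patch 2) ∖ Patch 3 splits into 3 disjoint pieces (area 3.1111, area 1.2727, area 0.4722).

3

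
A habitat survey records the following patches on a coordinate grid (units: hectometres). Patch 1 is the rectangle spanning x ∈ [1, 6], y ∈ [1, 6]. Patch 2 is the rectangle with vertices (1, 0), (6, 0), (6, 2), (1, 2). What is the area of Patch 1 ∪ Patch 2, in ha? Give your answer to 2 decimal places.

30.00

By inclusion–exclusion:
Individual areas: |Patch 1| = 25, |Patch 2| = 10.
|Patch 1∩Patch 2|: x∈[1,6], y∈[1,2] → 5·1 = 5.
|Patch 1 ∪ Patch 2| = 35 − 5 = 30.00.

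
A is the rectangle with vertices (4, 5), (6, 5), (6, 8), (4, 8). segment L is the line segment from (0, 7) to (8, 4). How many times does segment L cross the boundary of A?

The segment meets the boundary at (5.333,5), (4,5.5).

2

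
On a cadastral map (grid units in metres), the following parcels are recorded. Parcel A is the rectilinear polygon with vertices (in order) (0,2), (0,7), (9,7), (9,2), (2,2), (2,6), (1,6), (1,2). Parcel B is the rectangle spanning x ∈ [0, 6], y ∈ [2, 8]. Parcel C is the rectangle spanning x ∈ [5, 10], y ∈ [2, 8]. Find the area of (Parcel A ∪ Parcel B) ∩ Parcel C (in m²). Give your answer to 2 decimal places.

21.00

The region (Parcel A ∪ Parcel B) ∩ Parcel C is the polygon with vertices (6,8), (6,7), (9,7), (9,2), (6,2), (5,2), (5,8).
By the shoelace formula its area is 21.00.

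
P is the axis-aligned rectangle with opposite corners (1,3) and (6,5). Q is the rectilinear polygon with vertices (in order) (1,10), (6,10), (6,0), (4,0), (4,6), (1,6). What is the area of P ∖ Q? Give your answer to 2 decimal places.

|P| = 10, |P∩Q| = 4.
|P ∖ Q| = |P| − |P∩Q| = 10 − 4 = 6.00.

6.00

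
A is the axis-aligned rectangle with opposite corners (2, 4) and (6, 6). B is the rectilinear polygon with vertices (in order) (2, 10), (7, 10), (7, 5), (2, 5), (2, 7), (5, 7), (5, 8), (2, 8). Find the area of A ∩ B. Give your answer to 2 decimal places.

4.00

The intersection is the polygon with vertices (6,6), (6,5), (2,5), (2,6).
By the shoelace formula its area is 4.00.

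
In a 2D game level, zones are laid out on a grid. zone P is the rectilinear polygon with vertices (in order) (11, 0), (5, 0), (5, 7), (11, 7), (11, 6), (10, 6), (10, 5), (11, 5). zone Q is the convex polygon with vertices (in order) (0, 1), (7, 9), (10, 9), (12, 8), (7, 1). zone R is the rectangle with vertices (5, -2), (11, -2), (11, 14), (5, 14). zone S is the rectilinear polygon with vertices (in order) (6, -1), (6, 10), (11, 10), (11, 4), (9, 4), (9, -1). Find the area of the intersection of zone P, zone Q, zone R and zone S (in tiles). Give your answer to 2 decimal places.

18.56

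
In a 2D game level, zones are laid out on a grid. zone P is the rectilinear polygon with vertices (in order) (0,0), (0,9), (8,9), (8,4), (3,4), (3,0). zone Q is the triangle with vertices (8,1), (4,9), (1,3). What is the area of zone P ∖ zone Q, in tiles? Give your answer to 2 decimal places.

37.18

|zone P| = 52, |zone P∩zone Q| = 14.8214.
|zone P ∖ zone Q| = |zone P| − |zone P∩zone Q| = 52 − 14.8214 = 37.18.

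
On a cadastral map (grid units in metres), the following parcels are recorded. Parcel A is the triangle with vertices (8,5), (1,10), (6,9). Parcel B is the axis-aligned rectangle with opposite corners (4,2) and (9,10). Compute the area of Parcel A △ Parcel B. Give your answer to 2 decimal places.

|Parcel A| = 9, |Parcel B| = 40, |Parcel A∩Parcel B| = 6.6857.
|Parcel A △ Parcel B| = |Parcel A| + |Parcel B| − 2·|Parcel A∩Parcel B| = 9 + 40 − 13.3714 = 35.63.

35.63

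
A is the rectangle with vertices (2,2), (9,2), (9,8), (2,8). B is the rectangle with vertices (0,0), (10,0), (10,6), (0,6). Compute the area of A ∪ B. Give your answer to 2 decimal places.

74.00

By inclusion–exclusion:
Individual areas: |A| = 42, |B| = 60.
|A∩B|: x∈[2,9], y∈[2,6] → 7·4 = 28.
|A ∪ B| = 102 − 28 = 74.00.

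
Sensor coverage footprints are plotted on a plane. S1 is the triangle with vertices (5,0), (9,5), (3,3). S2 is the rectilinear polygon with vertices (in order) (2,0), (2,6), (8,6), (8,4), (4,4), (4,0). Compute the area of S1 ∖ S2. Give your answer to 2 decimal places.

|S1| = 11, |S1∩S2| = 1.5833.
|S1 ∖ S2| = |S1| − |S1∩S2| = 11 − 1.5833 = 9.42.

9.42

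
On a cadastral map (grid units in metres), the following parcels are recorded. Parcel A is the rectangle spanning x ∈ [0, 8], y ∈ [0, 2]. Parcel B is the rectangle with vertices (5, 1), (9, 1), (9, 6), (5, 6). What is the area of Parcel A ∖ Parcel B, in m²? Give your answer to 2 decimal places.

13.00

|Parcel A∩Parcel B|: x∈[5,8], y∈[1,2] → 3·1 = 3.
|Parcel A| = 16.
|Parcel A ∖ Parcel B| = |Parcel A| − |Parcel A∩Parcel B| = 16 − 3 = 13.00.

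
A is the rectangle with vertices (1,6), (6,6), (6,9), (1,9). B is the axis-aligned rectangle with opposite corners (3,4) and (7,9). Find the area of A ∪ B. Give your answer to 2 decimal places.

By inclusion–exclusion:
Individual areas: |A| = 15, |B| = 20.
|A∩B|: x∈[3,6], y∈[6,9] → 3·3 = 9.
|A ∪ B| = 35 − 9 = 26.00.

26.00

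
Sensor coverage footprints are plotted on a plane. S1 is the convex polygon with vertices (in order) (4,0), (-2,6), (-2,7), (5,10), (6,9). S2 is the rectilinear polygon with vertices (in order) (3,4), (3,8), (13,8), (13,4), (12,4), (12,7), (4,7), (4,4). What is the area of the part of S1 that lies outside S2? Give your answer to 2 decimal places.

|S1| = 42, |S1∩S2| = 5.6667.
|S1 ∖ S2| = |S1| − |S1∩S2| = 42 − 5.6667 = 36.33.

36.33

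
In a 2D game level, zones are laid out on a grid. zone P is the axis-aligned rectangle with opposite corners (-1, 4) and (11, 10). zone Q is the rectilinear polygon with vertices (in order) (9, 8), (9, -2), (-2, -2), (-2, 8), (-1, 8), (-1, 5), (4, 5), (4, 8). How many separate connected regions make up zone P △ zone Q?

zone P △ zone Q is a single connected region.

1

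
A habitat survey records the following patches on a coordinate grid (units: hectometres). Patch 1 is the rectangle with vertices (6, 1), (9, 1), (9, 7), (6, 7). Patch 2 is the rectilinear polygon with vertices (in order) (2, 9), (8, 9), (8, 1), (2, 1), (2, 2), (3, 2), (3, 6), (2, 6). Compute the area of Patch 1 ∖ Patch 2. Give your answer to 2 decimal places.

|Patch 1| = 18, |Patch 1∩Patch 2| = 12.
|Patch 1 ∖ Patch 2| = |Patch 1| − |Patch 1∩Patch 2| = 18 − 12 = 6.00.

6.00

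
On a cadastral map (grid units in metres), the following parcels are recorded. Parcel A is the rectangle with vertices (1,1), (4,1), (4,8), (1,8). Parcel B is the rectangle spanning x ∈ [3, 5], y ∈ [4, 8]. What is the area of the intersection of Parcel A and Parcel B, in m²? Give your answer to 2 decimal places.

|Parcel A∩Parcel B|: x∈[3,4], y∈[4,8] → 1·4 = 4.

4.00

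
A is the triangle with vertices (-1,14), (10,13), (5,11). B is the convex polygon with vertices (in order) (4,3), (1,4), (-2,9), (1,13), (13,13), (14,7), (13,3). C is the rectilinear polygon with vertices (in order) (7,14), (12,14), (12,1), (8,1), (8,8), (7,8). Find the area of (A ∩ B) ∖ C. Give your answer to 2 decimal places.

|A ∩ B| = 9.
|(A ∩ B) ∩ C| = 1.8.
|(A ∩ B) ∖ C| = 9 − 1.8 = 7.20.

7.20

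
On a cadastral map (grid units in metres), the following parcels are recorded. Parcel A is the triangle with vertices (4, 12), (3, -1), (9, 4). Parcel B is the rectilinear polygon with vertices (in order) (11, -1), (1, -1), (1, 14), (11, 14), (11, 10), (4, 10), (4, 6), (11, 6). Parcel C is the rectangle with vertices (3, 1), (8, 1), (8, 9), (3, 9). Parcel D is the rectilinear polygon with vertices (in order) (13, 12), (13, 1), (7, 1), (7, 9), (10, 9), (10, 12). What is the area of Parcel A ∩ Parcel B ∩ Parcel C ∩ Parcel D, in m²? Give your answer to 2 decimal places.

The intersection is the polygon with vertices (7.75,6), (8,5.6), (8,3.167), (7,2.333), (7,6).
By the shoelace formula its area is 3.20.

3.20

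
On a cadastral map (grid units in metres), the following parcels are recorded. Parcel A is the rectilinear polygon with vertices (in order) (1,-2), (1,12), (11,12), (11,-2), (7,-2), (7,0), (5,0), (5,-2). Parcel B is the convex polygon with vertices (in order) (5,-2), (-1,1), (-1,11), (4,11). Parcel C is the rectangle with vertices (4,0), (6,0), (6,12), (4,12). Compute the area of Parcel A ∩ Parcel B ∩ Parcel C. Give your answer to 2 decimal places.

4.65

The intersection is the polygon with vertices (4.846,0), (4,0), (4,11).
By the shoelace formula its area is 4.65.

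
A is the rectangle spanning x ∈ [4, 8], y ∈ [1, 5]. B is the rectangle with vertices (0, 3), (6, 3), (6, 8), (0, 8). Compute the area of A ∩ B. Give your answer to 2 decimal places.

4.00

|A∩B|: x∈[4,6], y∈[3,5] → 2·2 = 4.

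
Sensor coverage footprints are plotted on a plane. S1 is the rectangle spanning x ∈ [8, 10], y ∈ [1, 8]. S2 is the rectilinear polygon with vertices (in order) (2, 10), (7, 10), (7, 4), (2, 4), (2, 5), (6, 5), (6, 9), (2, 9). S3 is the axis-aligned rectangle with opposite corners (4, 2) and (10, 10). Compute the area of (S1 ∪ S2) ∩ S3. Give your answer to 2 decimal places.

22.00

|S1 ∪ S2| = 28.
|(S1 ∪ S2) ∩ S3| = 22.00.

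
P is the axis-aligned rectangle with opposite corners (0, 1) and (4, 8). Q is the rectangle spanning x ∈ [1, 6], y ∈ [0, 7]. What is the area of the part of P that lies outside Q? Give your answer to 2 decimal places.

|P∩Q|: x∈[1,4], y∈[1,7] → 3·6 = 18.
|P| = 28.
|P ∖ Q| = |P| − |P∩Q| = 28 − 18 = 10.00.

10.00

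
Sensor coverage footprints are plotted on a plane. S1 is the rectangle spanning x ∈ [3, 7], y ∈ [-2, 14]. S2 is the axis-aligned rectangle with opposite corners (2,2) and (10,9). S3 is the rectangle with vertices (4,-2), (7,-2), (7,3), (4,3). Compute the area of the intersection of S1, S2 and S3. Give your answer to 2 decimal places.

The intersection is the polygon with vertices (4,2), (4,3), (7,3), (7,2).
By the shoelace formula its area is 3.00.

3.00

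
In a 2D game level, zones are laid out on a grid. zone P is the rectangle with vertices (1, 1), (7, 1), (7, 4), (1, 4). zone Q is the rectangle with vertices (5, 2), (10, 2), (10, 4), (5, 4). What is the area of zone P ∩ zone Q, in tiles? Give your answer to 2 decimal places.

4.00

|zone P∩zone Q|: x∈[5,7], y∈[2,4] → 2·2 = 4.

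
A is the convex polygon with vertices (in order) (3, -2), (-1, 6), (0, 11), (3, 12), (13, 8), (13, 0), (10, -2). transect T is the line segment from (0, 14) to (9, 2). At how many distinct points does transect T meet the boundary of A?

1

The segment meets the boundary at (1.8,11.6).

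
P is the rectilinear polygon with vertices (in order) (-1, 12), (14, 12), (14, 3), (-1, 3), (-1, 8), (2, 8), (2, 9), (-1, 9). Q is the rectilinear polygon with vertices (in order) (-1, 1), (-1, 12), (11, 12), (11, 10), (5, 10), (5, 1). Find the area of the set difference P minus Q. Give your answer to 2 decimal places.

|P| = 132, |P∩Q| = 63.
|P ∖ Q| = |P| − |P∩Q| = 132 − 63 = 69.00.

69.00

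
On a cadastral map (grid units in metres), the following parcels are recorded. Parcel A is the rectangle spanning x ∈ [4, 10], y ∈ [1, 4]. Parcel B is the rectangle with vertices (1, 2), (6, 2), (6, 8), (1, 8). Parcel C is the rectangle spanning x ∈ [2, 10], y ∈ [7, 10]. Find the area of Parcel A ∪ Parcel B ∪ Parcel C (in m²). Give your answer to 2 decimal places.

64.00

By inclusion–exclusion:
Individual areas: |Parcel A| = 18, |Parcel B| = 30, |Parcel C| = 24.
|Parcel A∩Parcel B|: x∈[4,6], y∈[2,4] → 2·2 = 4.
|Parcel A∩Parcel C| = 0 (no overlap).
|Parcel B∩Parcel C|: x∈[2,6], y∈[7,8] → 4·1 = 4.
|Parcel A∩Parcel B∩Parcel C| = 0.
|Parcel A ∪ Parcel B ∪ Parcel C| = 72 − 8 + 0 = 64.00.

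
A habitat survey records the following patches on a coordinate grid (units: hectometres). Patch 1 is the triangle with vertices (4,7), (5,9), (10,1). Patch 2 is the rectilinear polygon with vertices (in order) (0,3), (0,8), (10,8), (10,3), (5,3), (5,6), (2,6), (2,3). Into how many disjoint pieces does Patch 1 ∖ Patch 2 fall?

Patch 1 ∖ Patch 2 splits into 2 disjoint pieces (area 0.5625, area 0.75).

2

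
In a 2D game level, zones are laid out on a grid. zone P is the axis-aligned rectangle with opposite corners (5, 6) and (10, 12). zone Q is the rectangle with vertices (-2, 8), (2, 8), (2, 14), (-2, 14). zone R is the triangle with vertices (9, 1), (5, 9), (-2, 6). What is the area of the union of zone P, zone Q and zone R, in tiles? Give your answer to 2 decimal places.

By inclusion–exclusion:
Individual areas: |zone P| = 30, |zone Q| = 24, |zone R| = 34.
|zone P∩zone Q| = 0 (no overlap).
|zone P∩zone R| = 2.25.
|zone Q∩zone R| = 0.
|zone P∩zone Q∩zone R| = 0.
|zone P ∪ zone Q ∪ zone R| = 88 − 2.25 + 0 = 85.75.

85.75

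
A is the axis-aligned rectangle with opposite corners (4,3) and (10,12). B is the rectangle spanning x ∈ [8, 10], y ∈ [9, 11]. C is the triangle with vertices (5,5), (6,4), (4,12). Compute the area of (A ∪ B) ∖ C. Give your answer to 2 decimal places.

51.00

|A ∪ B| = 54.
|(A ∪ B) ∩ C| = 3.
|(A ∪ B) ∖ C| = 54 − 3 = 51.00.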